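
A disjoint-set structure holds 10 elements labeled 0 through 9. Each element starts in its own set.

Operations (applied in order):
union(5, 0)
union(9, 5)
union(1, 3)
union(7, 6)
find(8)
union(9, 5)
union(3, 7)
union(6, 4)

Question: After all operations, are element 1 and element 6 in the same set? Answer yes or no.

Answer: yes

Derivation:
Step 1: union(5, 0) -> merged; set of 5 now {0, 5}
Step 2: union(9, 5) -> merged; set of 9 now {0, 5, 9}
Step 3: union(1, 3) -> merged; set of 1 now {1, 3}
Step 4: union(7, 6) -> merged; set of 7 now {6, 7}
Step 5: find(8) -> no change; set of 8 is {8}
Step 6: union(9, 5) -> already same set; set of 9 now {0, 5, 9}
Step 7: union(3, 7) -> merged; set of 3 now {1, 3, 6, 7}
Step 8: union(6, 4) -> merged; set of 6 now {1, 3, 4, 6, 7}
Set of 1: {1, 3, 4, 6, 7}; 6 is a member.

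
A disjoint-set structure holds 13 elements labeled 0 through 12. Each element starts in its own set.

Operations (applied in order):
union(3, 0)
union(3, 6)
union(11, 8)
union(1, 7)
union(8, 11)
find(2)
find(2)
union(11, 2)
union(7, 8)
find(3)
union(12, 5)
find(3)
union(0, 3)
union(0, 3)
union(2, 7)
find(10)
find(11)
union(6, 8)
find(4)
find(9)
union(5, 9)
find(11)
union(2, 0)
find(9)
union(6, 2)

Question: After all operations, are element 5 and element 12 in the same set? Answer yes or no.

Answer: yes

Derivation:
Step 1: union(3, 0) -> merged; set of 3 now {0, 3}
Step 2: union(3, 6) -> merged; set of 3 now {0, 3, 6}
Step 3: union(11, 8) -> merged; set of 11 now {8, 11}
Step 4: union(1, 7) -> merged; set of 1 now {1, 7}
Step 5: union(8, 11) -> already same set; set of 8 now {8, 11}
Step 6: find(2) -> no change; set of 2 is {2}
Step 7: find(2) -> no change; set of 2 is {2}
Step 8: union(11, 2) -> merged; set of 11 now {2, 8, 11}
Step 9: union(7, 8) -> merged; set of 7 now {1, 2, 7, 8, 11}
Step 10: find(3) -> no change; set of 3 is {0, 3, 6}
Step 11: union(12, 5) -> merged; set of 12 now {5, 12}
Step 12: find(3) -> no change; set of 3 is {0, 3, 6}
Step 13: union(0, 3) -> already same set; set of 0 now {0, 3, 6}
Step 14: union(0, 3) -> already same set; set of 0 now {0, 3, 6}
Step 15: union(2, 7) -> already same set; set of 2 now {1, 2, 7, 8, 11}
Step 16: find(10) -> no change; set of 10 is {10}
Step 17: find(11) -> no change; set of 11 is {1, 2, 7, 8, 11}
Step 18: union(6, 8) -> merged; set of 6 now {0, 1, 2, 3, 6, 7, 8, 11}
Step 19: find(4) -> no change; set of 4 is {4}
Step 20: find(9) -> no change; set of 9 is {9}
Step 21: union(5, 9) -> merged; set of 5 now {5, 9, 12}
Step 22: find(11) -> no change; set of 11 is {0, 1, 2, 3, 6, 7, 8, 11}
Step 23: union(2, 0) -> already same set; set of 2 now {0, 1, 2, 3, 6, 7, 8, 11}
Step 24: find(9) -> no change; set of 9 is {5, 9, 12}
Step 25: union(6, 2) -> already same set; set of 6 now {0, 1, 2, 3, 6, 7, 8, 11}
Set of 5: {5, 9, 12}; 12 is a member.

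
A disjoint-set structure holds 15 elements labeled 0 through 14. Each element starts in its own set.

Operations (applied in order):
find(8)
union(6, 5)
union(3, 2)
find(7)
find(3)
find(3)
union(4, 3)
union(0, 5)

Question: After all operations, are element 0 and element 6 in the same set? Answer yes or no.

Step 1: find(8) -> no change; set of 8 is {8}
Step 2: union(6, 5) -> merged; set of 6 now {5, 6}
Step 3: union(3, 2) -> merged; set of 3 now {2, 3}
Step 4: find(7) -> no change; set of 7 is {7}
Step 5: find(3) -> no change; set of 3 is {2, 3}
Step 6: find(3) -> no change; set of 3 is {2, 3}
Step 7: union(4, 3) -> merged; set of 4 now {2, 3, 4}
Step 8: union(0, 5) -> merged; set of 0 now {0, 5, 6}
Set of 0: {0, 5, 6}; 6 is a member.

Answer: yes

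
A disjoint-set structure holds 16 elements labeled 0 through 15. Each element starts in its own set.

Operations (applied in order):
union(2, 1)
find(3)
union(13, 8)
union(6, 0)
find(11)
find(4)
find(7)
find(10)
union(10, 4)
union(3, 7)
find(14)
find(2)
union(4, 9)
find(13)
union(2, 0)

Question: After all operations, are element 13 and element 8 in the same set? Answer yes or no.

Step 1: union(2, 1) -> merged; set of 2 now {1, 2}
Step 2: find(3) -> no change; set of 3 is {3}
Step 3: union(13, 8) -> merged; set of 13 now {8, 13}
Step 4: union(6, 0) -> merged; set of 6 now {0, 6}
Step 5: find(11) -> no change; set of 11 is {11}
Step 6: find(4) -> no change; set of 4 is {4}
Step 7: find(7) -> no change; set of 7 is {7}
Step 8: find(10) -> no change; set of 10 is {10}
Step 9: union(10, 4) -> merged; set of 10 now {4, 10}
Step 10: union(3, 7) -> merged; set of 3 now {3, 7}
Step 11: find(14) -> no change; set of 14 is {14}
Step 12: find(2) -> no change; set of 2 is {1, 2}
Step 13: union(4, 9) -> merged; set of 4 now {4, 9, 10}
Step 14: find(13) -> no change; set of 13 is {8, 13}
Step 15: union(2, 0) -> merged; set of 2 now {0, 1, 2, 6}
Set of 13: {8, 13}; 8 is a member.

Answer: yes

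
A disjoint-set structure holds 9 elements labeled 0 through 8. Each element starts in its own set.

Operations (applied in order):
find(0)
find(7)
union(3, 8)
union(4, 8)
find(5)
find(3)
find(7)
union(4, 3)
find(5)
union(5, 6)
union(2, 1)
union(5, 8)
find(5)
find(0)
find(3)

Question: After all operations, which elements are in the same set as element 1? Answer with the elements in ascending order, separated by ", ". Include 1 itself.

Answer: 1, 2

Derivation:
Step 1: find(0) -> no change; set of 0 is {0}
Step 2: find(7) -> no change; set of 7 is {7}
Step 3: union(3, 8) -> merged; set of 3 now {3, 8}
Step 4: union(4, 8) -> merged; set of 4 now {3, 4, 8}
Step 5: find(5) -> no change; set of 5 is {5}
Step 6: find(3) -> no change; set of 3 is {3, 4, 8}
Step 7: find(7) -> no change; set of 7 is {7}
Step 8: union(4, 3) -> already same set; set of 4 now {3, 4, 8}
Step 9: find(5) -> no change; set of 5 is {5}
Step 10: union(5, 6) -> merged; set of 5 now {5, 6}
Step 11: union(2, 1) -> merged; set of 2 now {1, 2}
Step 12: union(5, 8) -> merged; set of 5 now {3, 4, 5, 6, 8}
Step 13: find(5) -> no change; set of 5 is {3, 4, 5, 6, 8}
Step 14: find(0) -> no change; set of 0 is {0}
Step 15: find(3) -> no change; set of 3 is {3, 4, 5, 6, 8}
Component of 1: {1, 2}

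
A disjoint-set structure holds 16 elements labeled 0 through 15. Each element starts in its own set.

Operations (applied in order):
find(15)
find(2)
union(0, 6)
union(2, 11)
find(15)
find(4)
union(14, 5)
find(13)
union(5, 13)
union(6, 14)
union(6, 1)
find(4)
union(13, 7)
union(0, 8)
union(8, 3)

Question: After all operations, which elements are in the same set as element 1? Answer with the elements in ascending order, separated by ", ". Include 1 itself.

Answer: 0, 1, 3, 5, 6, 7, 8, 13, 14

Derivation:
Step 1: find(15) -> no change; set of 15 is {15}
Step 2: find(2) -> no change; set of 2 is {2}
Step 3: union(0, 6) -> merged; set of 0 now {0, 6}
Step 4: union(2, 11) -> merged; set of 2 now {2, 11}
Step 5: find(15) -> no change; set of 15 is {15}
Step 6: find(4) -> no change; set of 4 is {4}
Step 7: union(14, 5) -> merged; set of 14 now {5, 14}
Step 8: find(13) -> no change; set of 13 is {13}
Step 9: union(5, 13) -> merged; set of 5 now {5, 13, 14}
Step 10: union(6, 14) -> merged; set of 6 now {0, 5, 6, 13, 14}
Step 11: union(6, 1) -> merged; set of 6 now {0, 1, 5, 6, 13, 14}
Step 12: find(4) -> no change; set of 4 is {4}
Step 13: union(13, 7) -> merged; set of 13 now {0, 1, 5, 6, 7, 13, 14}
Step 14: union(0, 8) -> merged; set of 0 now {0, 1, 5, 6, 7, 8, 13, 14}
Step 15: union(8, 3) -> merged; set of 8 now {0, 1, 3, 5, 6, 7, 8, 13, 14}
Component of 1: {0, 1, 3, 5, 6, 7, 8, 13, 14}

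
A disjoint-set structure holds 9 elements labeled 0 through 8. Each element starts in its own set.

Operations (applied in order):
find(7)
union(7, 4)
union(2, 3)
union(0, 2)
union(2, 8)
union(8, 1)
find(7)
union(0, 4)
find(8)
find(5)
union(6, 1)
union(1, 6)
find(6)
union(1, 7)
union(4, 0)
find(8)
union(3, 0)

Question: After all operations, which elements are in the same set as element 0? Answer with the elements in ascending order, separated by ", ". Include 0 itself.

Step 1: find(7) -> no change; set of 7 is {7}
Step 2: union(7, 4) -> merged; set of 7 now {4, 7}
Step 3: union(2, 3) -> merged; set of 2 now {2, 3}
Step 4: union(0, 2) -> merged; set of 0 now {0, 2, 3}
Step 5: union(2, 8) -> merged; set of 2 now {0, 2, 3, 8}
Step 6: union(8, 1) -> merged; set of 8 now {0, 1, 2, 3, 8}
Step 7: find(7) -> no change; set of 7 is {4, 7}
Step 8: union(0, 4) -> merged; set of 0 now {0, 1, 2, 3, 4, 7, 8}
Step 9: find(8) -> no change; set of 8 is {0, 1, 2, 3, 4, 7, 8}
Step 10: find(5) -> no change; set of 5 is {5}
Step 11: union(6, 1) -> merged; set of 6 now {0, 1, 2, 3, 4, 6, 7, 8}
Step 12: union(1, 6) -> already same set; set of 1 now {0, 1, 2, 3, 4, 6, 7, 8}
Step 13: find(6) -> no change; set of 6 is {0, 1, 2, 3, 4, 6, 7, 8}
Step 14: union(1, 7) -> already same set; set of 1 now {0, 1, 2, 3, 4, 6, 7, 8}
Step 15: union(4, 0) -> already same set; set of 4 now {0, 1, 2, 3, 4, 6, 7, 8}
Step 16: find(8) -> no change; set of 8 is {0, 1, 2, 3, 4, 6, 7, 8}
Step 17: union(3, 0) -> already same set; set of 3 now {0, 1, 2, 3, 4, 6, 7, 8}
Component of 0: {0, 1, 2, 3, 4, 6, 7, 8}

Answer: 0, 1, 2, 3, 4, 6, 7, 8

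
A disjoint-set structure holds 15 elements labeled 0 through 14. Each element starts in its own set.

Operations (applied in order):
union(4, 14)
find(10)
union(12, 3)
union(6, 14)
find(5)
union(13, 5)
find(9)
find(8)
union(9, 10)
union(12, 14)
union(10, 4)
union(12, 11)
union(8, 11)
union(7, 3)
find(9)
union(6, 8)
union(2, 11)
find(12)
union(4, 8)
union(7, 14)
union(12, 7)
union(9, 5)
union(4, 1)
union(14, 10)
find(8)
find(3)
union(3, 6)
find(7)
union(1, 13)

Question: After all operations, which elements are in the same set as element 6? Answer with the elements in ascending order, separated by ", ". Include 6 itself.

Answer: 1, 2, 3, 4, 5, 6, 7, 8, 9, 10, 11, 12, 13, 14

Derivation:
Step 1: union(4, 14) -> merged; set of 4 now {4, 14}
Step 2: find(10) -> no change; set of 10 is {10}
Step 3: union(12, 3) -> merged; set of 12 now {3, 12}
Step 4: union(6, 14) -> merged; set of 6 now {4, 6, 14}
Step 5: find(5) -> no change; set of 5 is {5}
Step 6: union(13, 5) -> merged; set of 13 now {5, 13}
Step 7: find(9) -> no change; set of 9 is {9}
Step 8: find(8) -> no change; set of 8 is {8}
Step 9: union(9, 10) -> merged; set of 9 now {9, 10}
Step 10: union(12, 14) -> merged; set of 12 now {3, 4, 6, 12, 14}
Step 11: union(10, 4) -> merged; set of 10 now {3, 4, 6, 9, 10, 12, 14}
Step 12: union(12, 11) -> merged; set of 12 now {3, 4, 6, 9, 10, 11, 12, 14}
Step 13: union(8, 11) -> merged; set of 8 now {3, 4, 6, 8, 9, 10, 11, 12, 14}
Step 14: union(7, 3) -> merged; set of 7 now {3, 4, 6, 7, 8, 9, 10, 11, 12, 14}
Step 15: find(9) -> no change; set of 9 is {3, 4, 6, 7, 8, 9, 10, 11, 12, 14}
Step 16: union(6, 8) -> already same set; set of 6 now {3, 4, 6, 7, 8, 9, 10, 11, 12, 14}
Step 17: union(2, 11) -> merged; set of 2 now {2, 3, 4, 6, 7, 8, 9, 10, 11, 12, 14}
Step 18: find(12) -> no change; set of 12 is {2, 3, 4, 6, 7, 8, 9, 10, 11, 12, 14}
Step 19: union(4, 8) -> already same set; set of 4 now {2, 3, 4, 6, 7, 8, 9, 10, 11, 12, 14}
Step 20: union(7, 14) -> already same set; set of 7 now {2, 3, 4, 6, 7, 8, 9, 10, 11, 12, 14}
Step 21: union(12, 7) -> already same set; set of 12 now {2, 3, 4, 6, 7, 8, 9, 10, 11, 12, 14}
Step 22: union(9, 5) -> merged; set of 9 now {2, 3, 4, 5, 6, 7, 8, 9, 10, 11, 12, 13, 14}
Step 23: union(4, 1) -> merged; set of 4 now {1, 2, 3, 4, 5, 6, 7, 8, 9, 10, 11, 12, 13, 14}
Step 24: union(14, 10) -> already same set; set of 14 now {1, 2, 3, 4, 5, 6, 7, 8, 9, 10, 11, 12, 13, 14}
Step 25: find(8) -> no change; set of 8 is {1, 2, 3, 4, 5, 6, 7, 8, 9, 10, 11, 12, 13, 14}
Step 26: find(3) -> no change; set of 3 is {1, 2, 3, 4, 5, 6, 7, 8, 9, 10, 11, 12, 13, 14}
Step 27: union(3, 6) -> already same set; set of 3 now {1, 2, 3, 4, 5, 6, 7, 8, 9, 10, 11, 12, 13, 14}
Step 28: find(7) -> no change; set of 7 is {1, 2, 3, 4, 5, 6, 7, 8, 9, 10, 11, 12, 13, 14}
Step 29: union(1, 13) -> already same set; set of 1 now {1, 2, 3, 4, 5, 6, 7, 8, 9, 10, 11, 12, 13, 14}
Component of 6: {1, 2, 3, 4, 5, 6, 7, 8, 9, 10, 11, 12, 13, 14}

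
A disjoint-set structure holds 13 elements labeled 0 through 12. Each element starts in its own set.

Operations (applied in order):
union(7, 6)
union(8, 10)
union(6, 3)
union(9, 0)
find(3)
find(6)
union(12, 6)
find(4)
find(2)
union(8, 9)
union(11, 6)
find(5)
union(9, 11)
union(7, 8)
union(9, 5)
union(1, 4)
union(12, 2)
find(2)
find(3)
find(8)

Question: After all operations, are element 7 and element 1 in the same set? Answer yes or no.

Step 1: union(7, 6) -> merged; set of 7 now {6, 7}
Step 2: union(8, 10) -> merged; set of 8 now {8, 10}
Step 3: union(6, 3) -> merged; set of 6 now {3, 6, 7}
Step 4: union(9, 0) -> merged; set of 9 now {0, 9}
Step 5: find(3) -> no change; set of 3 is {3, 6, 7}
Step 6: find(6) -> no change; set of 6 is {3, 6, 7}
Step 7: union(12, 6) -> merged; set of 12 now {3, 6, 7, 12}
Step 8: find(4) -> no change; set of 4 is {4}
Step 9: find(2) -> no change; set of 2 is {2}
Step 10: union(8, 9) -> merged; set of 8 now {0, 8, 9, 10}
Step 11: union(11, 6) -> merged; set of 11 now {3, 6, 7, 11, 12}
Step 12: find(5) -> no change; set of 5 is {5}
Step 13: union(9, 11) -> merged; set of 9 now {0, 3, 6, 7, 8, 9, 10, 11, 12}
Step 14: union(7, 8) -> already same set; set of 7 now {0, 3, 6, 7, 8, 9, 10, 11, 12}
Step 15: union(9, 5) -> merged; set of 9 now {0, 3, 5, 6, 7, 8, 9, 10, 11, 12}
Step 16: union(1, 4) -> merged; set of 1 now {1, 4}
Step 17: union(12, 2) -> merged; set of 12 now {0, 2, 3, 5, 6, 7, 8, 9, 10, 11, 12}
Step 18: find(2) -> no change; set of 2 is {0, 2, 3, 5, 6, 7, 8, 9, 10, 11, 12}
Step 19: find(3) -> no change; set of 3 is {0, 2, 3, 5, 6, 7, 8, 9, 10, 11, 12}
Step 20: find(8) -> no change; set of 8 is {0, 2, 3, 5, 6, 7, 8, 9, 10, 11, 12}
Set of 7: {0, 2, 3, 5, 6, 7, 8, 9, 10, 11, 12}; 1 is not a member.

Answer: no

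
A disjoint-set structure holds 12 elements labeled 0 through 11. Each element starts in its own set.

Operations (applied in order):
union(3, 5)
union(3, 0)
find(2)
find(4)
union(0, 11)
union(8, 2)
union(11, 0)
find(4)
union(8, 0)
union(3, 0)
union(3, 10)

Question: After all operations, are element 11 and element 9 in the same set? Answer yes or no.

Step 1: union(3, 5) -> merged; set of 3 now {3, 5}
Step 2: union(3, 0) -> merged; set of 3 now {0, 3, 5}
Step 3: find(2) -> no change; set of 2 is {2}
Step 4: find(4) -> no change; set of 4 is {4}
Step 5: union(0, 11) -> merged; set of 0 now {0, 3, 5, 11}
Step 6: union(8, 2) -> merged; set of 8 now {2, 8}
Step 7: union(11, 0) -> already same set; set of 11 now {0, 3, 5, 11}
Step 8: find(4) -> no change; set of 4 is {4}
Step 9: union(8, 0) -> merged; set of 8 now {0, 2, 3, 5, 8, 11}
Step 10: union(3, 0) -> already same set; set of 3 now {0, 2, 3, 5, 8, 11}
Step 11: union(3, 10) -> merged; set of 3 now {0, 2, 3, 5, 8, 10, 11}
Set of 11: {0, 2, 3, 5, 8, 10, 11}; 9 is not a member.

Answer: no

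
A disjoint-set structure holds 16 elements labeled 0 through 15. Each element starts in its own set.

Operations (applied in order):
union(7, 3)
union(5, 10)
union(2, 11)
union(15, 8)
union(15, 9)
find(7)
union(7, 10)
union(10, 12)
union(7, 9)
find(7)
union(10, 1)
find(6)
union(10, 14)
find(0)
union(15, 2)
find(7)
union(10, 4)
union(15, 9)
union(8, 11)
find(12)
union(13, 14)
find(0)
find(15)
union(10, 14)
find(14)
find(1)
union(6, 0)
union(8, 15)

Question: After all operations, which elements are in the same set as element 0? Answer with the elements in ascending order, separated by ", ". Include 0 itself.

Step 1: union(7, 3) -> merged; set of 7 now {3, 7}
Step 2: union(5, 10) -> merged; set of 5 now {5, 10}
Step 3: union(2, 11) -> merged; set of 2 now {2, 11}
Step 4: union(15, 8) -> merged; set of 15 now {8, 15}
Step 5: union(15, 9) -> merged; set of 15 now {8, 9, 15}
Step 6: find(7) -> no change; set of 7 is {3, 7}
Step 7: union(7, 10) -> merged; set of 7 now {3, 5, 7, 10}
Step 8: union(10, 12) -> merged; set of 10 now {3, 5, 7, 10, 12}
Step 9: union(7, 9) -> merged; set of 7 now {3, 5, 7, 8, 9, 10, 12, 15}
Step 10: find(7) -> no change; set of 7 is {3, 5, 7, 8, 9, 10, 12, 15}
Step 11: union(10, 1) -> merged; set of 10 now {1, 3, 5, 7, 8, 9, 10, 12, 15}
Step 12: find(6) -> no change; set of 6 is {6}
Step 13: union(10, 14) -> merged; set of 10 now {1, 3, 5, 7, 8, 9, 10, 12, 14, 15}
Step 14: find(0) -> no change; set of 0 is {0}
Step 15: union(15, 2) -> merged; set of 15 now {1, 2, 3, 5, 7, 8, 9, 10, 11, 12, 14, 15}
Step 16: find(7) -> no change; set of 7 is {1, 2, 3, 5, 7, 8, 9, 10, 11, 12, 14, 15}
Step 17: union(10, 4) -> merged; set of 10 now {1, 2, 3, 4, 5, 7, 8, 9, 10, 11, 12, 14, 15}
Step 18: union(15, 9) -> already same set; set of 15 now {1, 2, 3, 4, 5, 7, 8, 9, 10, 11, 12, 14, 15}
Step 19: union(8, 11) -> already same set; set of 8 now {1, 2, 3, 4, 5, 7, 8, 9, 10, 11, 12, 14, 15}
Step 20: find(12) -> no change; set of 12 is {1, 2, 3, 4, 5, 7, 8, 9, 10, 11, 12, 14, 15}
Step 21: union(13, 14) -> merged; set of 13 now {1, 2, 3, 4, 5, 7, 8, 9, 10, 11, 12, 13, 14, 15}
Step 22: find(0) -> no change; set of 0 is {0}
Step 23: find(15) -> no change; set of 15 is {1, 2, 3, 4, 5, 7, 8, 9, 10, 11, 12, 13, 14, 15}
Step 24: union(10, 14) -> already same set; set of 10 now {1, 2, 3, 4, 5, 7, 8, 9, 10, 11, 12, 13, 14, 15}
Step 25: find(14) -> no change; set of 14 is {1, 2, 3, 4, 5, 7, 8, 9, 10, 11, 12, 13, 14, 15}
Step 26: find(1) -> no change; set of 1 is {1, 2, 3, 4, 5, 7, 8, 9, 10, 11, 12, 13, 14, 15}
Step 27: union(6, 0) -> merged; set of 6 now {0, 6}
Step 28: union(8, 15) -> already same set; set of 8 now {1, 2, 3, 4, 5, 7, 8, 9, 10, 11, 12, 13, 14, 15}
Component of 0: {0, 6}

Answer: 0, 6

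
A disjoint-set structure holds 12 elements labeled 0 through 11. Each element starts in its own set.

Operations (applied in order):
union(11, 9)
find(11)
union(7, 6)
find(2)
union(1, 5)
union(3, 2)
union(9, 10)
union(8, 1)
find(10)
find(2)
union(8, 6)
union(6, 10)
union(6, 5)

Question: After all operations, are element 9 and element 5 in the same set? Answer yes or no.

Answer: yes

Derivation:
Step 1: union(11, 9) -> merged; set of 11 now {9, 11}
Step 2: find(11) -> no change; set of 11 is {9, 11}
Step 3: union(7, 6) -> merged; set of 7 now {6, 7}
Step 4: find(2) -> no change; set of 2 is {2}
Step 5: union(1, 5) -> merged; set of 1 now {1, 5}
Step 6: union(3, 2) -> merged; set of 3 now {2, 3}
Step 7: union(9, 10) -> merged; set of 9 now {9, 10, 11}
Step 8: union(8, 1) -> merged; set of 8 now {1, 5, 8}
Step 9: find(10) -> no change; set of 10 is {9, 10, 11}
Step 10: find(2) -> no change; set of 2 is {2, 3}
Step 11: union(8, 6) -> merged; set of 8 now {1, 5, 6, 7, 8}
Step 12: union(6, 10) -> merged; set of 6 now {1, 5, 6, 7, 8, 9, 10, 11}
Step 13: union(6, 5) -> already same set; set of 6 now {1, 5, 6, 7, 8, 9, 10, 11}
Set of 9: {1, 5, 6, 7, 8, 9, 10, 11}; 5 is a member.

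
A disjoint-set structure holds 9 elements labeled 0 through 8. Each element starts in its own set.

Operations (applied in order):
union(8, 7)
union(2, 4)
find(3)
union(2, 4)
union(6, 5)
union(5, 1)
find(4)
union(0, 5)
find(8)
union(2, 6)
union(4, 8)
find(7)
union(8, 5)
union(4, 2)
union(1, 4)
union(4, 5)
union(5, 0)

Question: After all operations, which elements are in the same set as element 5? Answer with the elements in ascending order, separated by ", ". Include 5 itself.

Answer: 0, 1, 2, 4, 5, 6, 7, 8

Derivation:
Step 1: union(8, 7) -> merged; set of 8 now {7, 8}
Step 2: union(2, 4) -> merged; set of 2 now {2, 4}
Step 3: find(3) -> no change; set of 3 is {3}
Step 4: union(2, 4) -> already same set; set of 2 now {2, 4}
Step 5: union(6, 5) -> merged; set of 6 now {5, 6}
Step 6: union(5, 1) -> merged; set of 5 now {1, 5, 6}
Step 7: find(4) -> no change; set of 4 is {2, 4}
Step 8: union(0, 5) -> merged; set of 0 now {0, 1, 5, 6}
Step 9: find(8) -> no change; set of 8 is {7, 8}
Step 10: union(2, 6) -> merged; set of 2 now {0, 1, 2, 4, 5, 6}
Step 11: union(4, 8) -> merged; set of 4 now {0, 1, 2, 4, 5, 6, 7, 8}
Step 12: find(7) -> no change; set of 7 is {0, 1, 2, 4, 5, 6, 7, 8}
Step 13: union(8, 5) -> already same set; set of 8 now {0, 1, 2, 4, 5, 6, 7, 8}
Step 14: union(4, 2) -> already same set; set of 4 now {0, 1, 2, 4, 5, 6, 7, 8}
Step 15: union(1, 4) -> already same set; set of 1 now {0, 1, 2, 4, 5, 6, 7, 8}
Step 16: union(4, 5) -> already same set; set of 4 now {0, 1, 2, 4, 5, 6, 7, 8}
Step 17: union(5, 0) -> already same set; set of 5 now {0, 1, 2, 4, 5, 6, 7, 8}
Component of 5: {0, 1, 2, 4, 5, 6, 7, 8}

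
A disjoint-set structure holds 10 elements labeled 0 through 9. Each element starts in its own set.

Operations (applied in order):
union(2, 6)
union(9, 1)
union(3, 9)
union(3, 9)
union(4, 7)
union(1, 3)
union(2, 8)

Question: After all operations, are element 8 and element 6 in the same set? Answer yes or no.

Step 1: union(2, 6) -> merged; set of 2 now {2, 6}
Step 2: union(9, 1) -> merged; set of 9 now {1, 9}
Step 3: union(3, 9) -> merged; set of 3 now {1, 3, 9}
Step 4: union(3, 9) -> already same set; set of 3 now {1, 3, 9}
Step 5: union(4, 7) -> merged; set of 4 now {4, 7}
Step 6: union(1, 3) -> already same set; set of 1 now {1, 3, 9}
Step 7: union(2, 8) -> merged; set of 2 now {2, 6, 8}
Set of 8: {2, 6, 8}; 6 is a member.

Answer: yes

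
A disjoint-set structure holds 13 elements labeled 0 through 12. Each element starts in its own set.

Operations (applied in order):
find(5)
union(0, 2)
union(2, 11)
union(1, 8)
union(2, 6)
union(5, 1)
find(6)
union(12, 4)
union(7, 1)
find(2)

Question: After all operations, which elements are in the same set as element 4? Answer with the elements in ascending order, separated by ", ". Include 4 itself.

Answer: 4, 12

Derivation:
Step 1: find(5) -> no change; set of 5 is {5}
Step 2: union(0, 2) -> merged; set of 0 now {0, 2}
Step 3: union(2, 11) -> merged; set of 2 now {0, 2, 11}
Step 4: union(1, 8) -> merged; set of 1 now {1, 8}
Step 5: union(2, 6) -> merged; set of 2 now {0, 2, 6, 11}
Step 6: union(5, 1) -> merged; set of 5 now {1, 5, 8}
Step 7: find(6) -> no change; set of 6 is {0, 2, 6, 11}
Step 8: union(12, 4) -> merged; set of 12 now {4, 12}
Step 9: union(7, 1) -> merged; set of 7 now {1, 5, 7, 8}
Step 10: find(2) -> no change; set of 2 is {0, 2, 6, 11}
Component of 4: {4, 12}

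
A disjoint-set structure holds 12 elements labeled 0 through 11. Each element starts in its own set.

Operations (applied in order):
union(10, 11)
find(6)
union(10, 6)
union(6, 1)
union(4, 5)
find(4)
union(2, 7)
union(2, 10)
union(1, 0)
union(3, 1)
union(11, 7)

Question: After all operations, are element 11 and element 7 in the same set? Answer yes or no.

Step 1: union(10, 11) -> merged; set of 10 now {10, 11}
Step 2: find(6) -> no change; set of 6 is {6}
Step 3: union(10, 6) -> merged; set of 10 now {6, 10, 11}
Step 4: union(6, 1) -> merged; set of 6 now {1, 6, 10, 11}
Step 5: union(4, 5) -> merged; set of 4 now {4, 5}
Step 6: find(4) -> no change; set of 4 is {4, 5}
Step 7: union(2, 7) -> merged; set of 2 now {2, 7}
Step 8: union(2, 10) -> merged; set of 2 now {1, 2, 6, 7, 10, 11}
Step 9: union(1, 0) -> merged; set of 1 now {0, 1, 2, 6, 7, 10, 11}
Step 10: union(3, 1) -> merged; set of 3 now {0, 1, 2, 3, 6, 7, 10, 11}
Step 11: union(11, 7) -> already same set; set of 11 now {0, 1, 2, 3, 6, 7, 10, 11}
Set of 11: {0, 1, 2, 3, 6, 7, 10, 11}; 7 is a member.

Answer: yes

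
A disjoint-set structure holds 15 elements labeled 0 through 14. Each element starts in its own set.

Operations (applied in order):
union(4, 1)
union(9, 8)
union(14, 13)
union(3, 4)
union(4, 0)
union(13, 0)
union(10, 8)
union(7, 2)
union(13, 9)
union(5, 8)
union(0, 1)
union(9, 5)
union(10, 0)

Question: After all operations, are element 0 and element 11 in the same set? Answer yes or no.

Step 1: union(4, 1) -> merged; set of 4 now {1, 4}
Step 2: union(9, 8) -> merged; set of 9 now {8, 9}
Step 3: union(14, 13) -> merged; set of 14 now {13, 14}
Step 4: union(3, 4) -> merged; set of 3 now {1, 3, 4}
Step 5: union(4, 0) -> merged; set of 4 now {0, 1, 3, 4}
Step 6: union(13, 0) -> merged; set of 13 now {0, 1, 3, 4, 13, 14}
Step 7: union(10, 8) -> merged; set of 10 now {8, 9, 10}
Step 8: union(7, 2) -> merged; set of 7 now {2, 7}
Step 9: union(13, 9) -> merged; set of 13 now {0, 1, 3, 4, 8, 9, 10, 13, 14}
Step 10: union(5, 8) -> merged; set of 5 now {0, 1, 3, 4, 5, 8, 9, 10, 13, 14}
Step 11: union(0, 1) -> already same set; set of 0 now {0, 1, 3, 4, 5, 8, 9, 10, 13, 14}
Step 12: union(9, 5) -> already same set; set of 9 now {0, 1, 3, 4, 5, 8, 9, 10, 13, 14}
Step 13: union(10, 0) -> already same set; set of 10 now {0, 1, 3, 4, 5, 8, 9, 10, 13, 14}
Set of 0: {0, 1, 3, 4, 5, 8, 9, 10, 13, 14}; 11 is not a member.

Answer: no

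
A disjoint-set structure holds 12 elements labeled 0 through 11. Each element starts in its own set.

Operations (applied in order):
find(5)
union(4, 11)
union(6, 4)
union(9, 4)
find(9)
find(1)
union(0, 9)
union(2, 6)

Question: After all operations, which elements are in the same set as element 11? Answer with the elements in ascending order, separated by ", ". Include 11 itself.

Step 1: find(5) -> no change; set of 5 is {5}
Step 2: union(4, 11) -> merged; set of 4 now {4, 11}
Step 3: union(6, 4) -> merged; set of 6 now {4, 6, 11}
Step 4: union(9, 4) -> merged; set of 9 now {4, 6, 9, 11}
Step 5: find(9) -> no change; set of 9 is {4, 6, 9, 11}
Step 6: find(1) -> no change; set of 1 is {1}
Step 7: union(0, 9) -> merged; set of 0 now {0, 4, 6, 9, 11}
Step 8: union(2, 6) -> merged; set of 2 now {0, 2, 4, 6, 9, 11}
Component of 11: {0, 2, 4, 6, 9, 11}

Answer: 0, 2, 4, 6, 9, 11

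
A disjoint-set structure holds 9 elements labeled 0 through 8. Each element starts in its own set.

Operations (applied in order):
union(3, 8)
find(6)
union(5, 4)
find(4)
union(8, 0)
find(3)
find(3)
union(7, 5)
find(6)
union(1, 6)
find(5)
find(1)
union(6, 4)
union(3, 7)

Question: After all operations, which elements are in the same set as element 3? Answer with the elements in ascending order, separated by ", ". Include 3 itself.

Step 1: union(3, 8) -> merged; set of 3 now {3, 8}
Step 2: find(6) -> no change; set of 6 is {6}
Step 3: union(5, 4) -> merged; set of 5 now {4, 5}
Step 4: find(4) -> no change; set of 4 is {4, 5}
Step 5: union(8, 0) -> merged; set of 8 now {0, 3, 8}
Step 6: find(3) -> no change; set of 3 is {0, 3, 8}
Step 7: find(3) -> no change; set of 3 is {0, 3, 8}
Step 8: union(7, 5) -> merged; set of 7 now {4, 5, 7}
Step 9: find(6) -> no change; set of 6 is {6}
Step 10: union(1, 6) -> merged; set of 1 now {1, 6}
Step 11: find(5) -> no change; set of 5 is {4, 5, 7}
Step 12: find(1) -> no change; set of 1 is {1, 6}
Step 13: union(6, 4) -> merged; set of 6 now {1, 4, 5, 6, 7}
Step 14: union(3, 7) -> merged; set of 3 now {0, 1, 3, 4, 5, 6, 7, 8}
Component of 3: {0, 1, 3, 4, 5, 6, 7, 8}

Answer: 0, 1, 3, 4, 5, 6, 7, 8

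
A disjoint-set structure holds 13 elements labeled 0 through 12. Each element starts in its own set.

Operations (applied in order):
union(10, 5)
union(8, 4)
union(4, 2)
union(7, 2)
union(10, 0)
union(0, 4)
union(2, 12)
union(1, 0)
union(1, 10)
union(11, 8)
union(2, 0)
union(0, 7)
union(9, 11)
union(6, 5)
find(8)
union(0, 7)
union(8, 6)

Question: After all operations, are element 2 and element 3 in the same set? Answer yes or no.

Answer: no

Derivation:
Step 1: union(10, 5) -> merged; set of 10 now {5, 10}
Step 2: union(8, 4) -> merged; set of 8 now {4, 8}
Step 3: union(4, 2) -> merged; set of 4 now {2, 4, 8}
Step 4: union(7, 2) -> merged; set of 7 now {2, 4, 7, 8}
Step 5: union(10, 0) -> merged; set of 10 now {0, 5, 10}
Step 6: union(0, 4) -> merged; set of 0 now {0, 2, 4, 5, 7, 8, 10}
Step 7: union(2, 12) -> merged; set of 2 now {0, 2, 4, 5, 7, 8, 10, 12}
Step 8: union(1, 0) -> merged; set of 1 now {0, 1, 2, 4, 5, 7, 8, 10, 12}
Step 9: union(1, 10) -> already same set; set of 1 now {0, 1, 2, 4, 5, 7, 8, 10, 12}
Step 10: union(11, 8) -> merged; set of 11 now {0, 1, 2, 4, 5, 7, 8, 10, 11, 12}
Step 11: union(2, 0) -> already same set; set of 2 now {0, 1, 2, 4, 5, 7, 8, 10, 11, 12}
Step 12: union(0, 7) -> already same set; set of 0 now {0, 1, 2, 4, 5, 7, 8, 10, 11, 12}
Step 13: union(9, 11) -> merged; set of 9 now {0, 1, 2, 4, 5, 7, 8, 9, 10, 11, 12}
Step 14: union(6, 5) -> merged; set of 6 now {0, 1, 2, 4, 5, 6, 7, 8, 9, 10, 11, 12}
Step 15: find(8) -> no change; set of 8 is {0, 1, 2, 4, 5, 6, 7, 8, 9, 10, 11, 12}
Step 16: union(0, 7) -> already same set; set of 0 now {0, 1, 2, 4, 5, 6, 7, 8, 9, 10, 11, 12}
Step 17: union(8, 6) -> already same set; set of 8 now {0, 1, 2, 4, 5, 6, 7, 8, 9, 10, 11, 12}
Set of 2: {0, 1, 2, 4, 5, 6, 7, 8, 9, 10, 11, 12}; 3 is not a member.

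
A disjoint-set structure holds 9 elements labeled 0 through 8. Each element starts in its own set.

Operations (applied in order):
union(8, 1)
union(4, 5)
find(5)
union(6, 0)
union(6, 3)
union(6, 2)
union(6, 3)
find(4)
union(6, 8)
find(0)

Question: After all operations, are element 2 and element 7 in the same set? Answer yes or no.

Step 1: union(8, 1) -> merged; set of 8 now {1, 8}
Step 2: union(4, 5) -> merged; set of 4 now {4, 5}
Step 3: find(5) -> no change; set of 5 is {4, 5}
Step 4: union(6, 0) -> merged; set of 6 now {0, 6}
Step 5: union(6, 3) -> merged; set of 6 now {0, 3, 6}
Step 6: union(6, 2) -> merged; set of 6 now {0, 2, 3, 6}
Step 7: union(6, 3) -> already same set; set of 6 now {0, 2, 3, 6}
Step 8: find(4) -> no change; set of 4 is {4, 5}
Step 9: union(6, 8) -> merged; set of 6 now {0, 1, 2, 3, 6, 8}
Step 10: find(0) -> no change; set of 0 is {0, 1, 2, 3, 6, 8}
Set of 2: {0, 1, 2, 3, 6, 8}; 7 is not a member.

Answer: no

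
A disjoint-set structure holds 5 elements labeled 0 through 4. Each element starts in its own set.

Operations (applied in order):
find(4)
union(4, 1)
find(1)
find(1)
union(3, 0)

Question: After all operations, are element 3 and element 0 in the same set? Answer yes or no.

Answer: yes

Derivation:
Step 1: find(4) -> no change; set of 4 is {4}
Step 2: union(4, 1) -> merged; set of 4 now {1, 4}
Step 3: find(1) -> no change; set of 1 is {1, 4}
Step 4: find(1) -> no change; set of 1 is {1, 4}
Step 5: union(3, 0) -> merged; set of 3 now {0, 3}
Set of 3: {0, 3}; 0 is a member.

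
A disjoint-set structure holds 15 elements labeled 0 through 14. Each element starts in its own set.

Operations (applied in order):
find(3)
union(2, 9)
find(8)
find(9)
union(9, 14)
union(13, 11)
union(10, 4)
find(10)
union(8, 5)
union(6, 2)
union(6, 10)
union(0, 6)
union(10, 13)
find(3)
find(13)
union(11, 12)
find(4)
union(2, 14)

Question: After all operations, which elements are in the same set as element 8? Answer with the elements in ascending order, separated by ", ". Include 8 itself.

Step 1: find(3) -> no change; set of 3 is {3}
Step 2: union(2, 9) -> merged; set of 2 now {2, 9}
Step 3: find(8) -> no change; set of 8 is {8}
Step 4: find(9) -> no change; set of 9 is {2, 9}
Step 5: union(9, 14) -> merged; set of 9 now {2, 9, 14}
Step 6: union(13, 11) -> merged; set of 13 now {11, 13}
Step 7: union(10, 4) -> merged; set of 10 now {4, 10}
Step 8: find(10) -> no change; set of 10 is {4, 10}
Step 9: union(8, 5) -> merged; set of 8 now {5, 8}
Step 10: union(6, 2) -> merged; set of 6 now {2, 6, 9, 14}
Step 11: union(6, 10) -> merged; set of 6 now {2, 4, 6, 9, 10, 14}
Step 12: union(0, 6) -> merged; set of 0 now {0, 2, 4, 6, 9, 10, 14}
Step 13: union(10, 13) -> merged; set of 10 now {0, 2, 4, 6, 9, 10, 11, 13, 14}
Step 14: find(3) -> no change; set of 3 is {3}
Step 15: find(13) -> no change; set of 13 is {0, 2, 4, 6, 9, 10, 11, 13, 14}
Step 16: union(11, 12) -> merged; set of 11 now {0, 2, 4, 6, 9, 10, 11, 12, 13, 14}
Step 17: find(4) -> no change; set of 4 is {0, 2, 4, 6, 9, 10, 11, 12, 13, 14}
Step 18: union(2, 14) -> already same set; set of 2 now {0, 2, 4, 6, 9, 10, 11, 12, 13, 14}
Component of 8: {5, 8}

Answer: 5, 8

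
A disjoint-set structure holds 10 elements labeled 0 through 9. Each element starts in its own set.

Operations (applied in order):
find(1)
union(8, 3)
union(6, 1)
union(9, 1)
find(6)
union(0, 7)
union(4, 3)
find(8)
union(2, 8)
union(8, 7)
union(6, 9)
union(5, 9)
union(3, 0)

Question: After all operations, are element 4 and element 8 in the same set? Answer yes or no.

Step 1: find(1) -> no change; set of 1 is {1}
Step 2: union(8, 3) -> merged; set of 8 now {3, 8}
Step 3: union(6, 1) -> merged; set of 6 now {1, 6}
Step 4: union(9, 1) -> merged; set of 9 now {1, 6, 9}
Step 5: find(6) -> no change; set of 6 is {1, 6, 9}
Step 6: union(0, 7) -> merged; set of 0 now {0, 7}
Step 7: union(4, 3) -> merged; set of 4 now {3, 4, 8}
Step 8: find(8) -> no change; set of 8 is {3, 4, 8}
Step 9: union(2, 8) -> merged; set of 2 now {2, 3, 4, 8}
Step 10: union(8, 7) -> merged; set of 8 now {0, 2, 3, 4, 7, 8}
Step 11: union(6, 9) -> already same set; set of 6 now {1, 6, 9}
Step 12: union(5, 9) -> merged; set of 5 now {1, 5, 6, 9}
Step 13: union(3, 0) -> already same set; set of 3 now {0, 2, 3, 4, 7, 8}
Set of 4: {0, 2, 3, 4, 7, 8}; 8 is a member.

Answer: yes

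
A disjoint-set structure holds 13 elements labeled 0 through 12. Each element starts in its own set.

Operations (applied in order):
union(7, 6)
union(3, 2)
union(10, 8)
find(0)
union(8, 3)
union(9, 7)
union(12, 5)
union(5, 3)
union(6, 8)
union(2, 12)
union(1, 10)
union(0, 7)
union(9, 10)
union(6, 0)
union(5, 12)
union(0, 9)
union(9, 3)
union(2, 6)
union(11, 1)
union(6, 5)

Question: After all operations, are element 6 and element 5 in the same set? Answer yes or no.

Answer: yes

Derivation:
Step 1: union(7, 6) -> merged; set of 7 now {6, 7}
Step 2: union(3, 2) -> merged; set of 3 now {2, 3}
Step 3: union(10, 8) -> merged; set of 10 now {8, 10}
Step 4: find(0) -> no change; set of 0 is {0}
Step 5: union(8, 3) -> merged; set of 8 now {2, 3, 8, 10}
Step 6: union(9, 7) -> merged; set of 9 now {6, 7, 9}
Step 7: union(12, 5) -> merged; set of 12 now {5, 12}
Step 8: union(5, 3) -> merged; set of 5 now {2, 3, 5, 8, 10, 12}
Step 9: union(6, 8) -> merged; set of 6 now {2, 3, 5, 6, 7, 8, 9, 10, 12}
Step 10: union(2, 12) -> already same set; set of 2 now {2, 3, 5, 6, 7, 8, 9, 10, 12}
Step 11: union(1, 10) -> merged; set of 1 now {1, 2, 3, 5, 6, 7, 8, 9, 10, 12}
Step 12: union(0, 7) -> merged; set of 0 now {0, 1, 2, 3, 5, 6, 7, 8, 9, 10, 12}
Step 13: union(9, 10) -> already same set; set of 9 now {0, 1, 2, 3, 5, 6, 7, 8, 9, 10, 12}
Step 14: union(6, 0) -> already same set; set of 6 now {0, 1, 2, 3, 5, 6, 7, 8, 9, 10, 12}
Step 15: union(5, 12) -> already same set; set of 5 now {0, 1, 2, 3, 5, 6, 7, 8, 9, 10, 12}
Step 16: union(0, 9) -> already same set; set of 0 now {0, 1, 2, 3, 5, 6, 7, 8, 9, 10, 12}
Step 17: union(9, 3) -> already same set; set of 9 now {0, 1, 2, 3, 5, 6, 7, 8, 9, 10, 12}
Step 18: union(2, 6) -> already same set; set of 2 now {0, 1, 2, 3, 5, 6, 7, 8, 9, 10, 12}
Step 19: union(11, 1) -> merged; set of 11 now {0, 1, 2, 3, 5, 6, 7, 8, 9, 10, 11, 12}
Step 20: union(6, 5) -> already same set; set of 6 now {0, 1, 2, 3, 5, 6, 7, 8, 9, 10, 11, 12}
Set of 6: {0, 1, 2, 3, 5, 6, 7, 8, 9, 10, 11, 12}; 5 is a member.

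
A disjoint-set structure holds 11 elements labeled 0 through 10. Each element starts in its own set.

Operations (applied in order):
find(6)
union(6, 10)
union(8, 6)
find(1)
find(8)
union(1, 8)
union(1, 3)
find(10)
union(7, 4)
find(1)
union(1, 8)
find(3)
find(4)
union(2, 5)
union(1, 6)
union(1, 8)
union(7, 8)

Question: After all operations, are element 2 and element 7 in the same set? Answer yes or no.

Answer: no

Derivation:
Step 1: find(6) -> no change; set of 6 is {6}
Step 2: union(6, 10) -> merged; set of 6 now {6, 10}
Step 3: union(8, 6) -> merged; set of 8 now {6, 8, 10}
Step 4: find(1) -> no change; set of 1 is {1}
Step 5: find(8) -> no change; set of 8 is {6, 8, 10}
Step 6: union(1, 8) -> merged; set of 1 now {1, 6, 8, 10}
Step 7: union(1, 3) -> merged; set of 1 now {1, 3, 6, 8, 10}
Step 8: find(10) -> no change; set of 10 is {1, 3, 6, 8, 10}
Step 9: union(7, 4) -> merged; set of 7 now {4, 7}
Step 10: find(1) -> no change; set of 1 is {1, 3, 6, 8, 10}
Step 11: union(1, 8) -> already same set; set of 1 now {1, 3, 6, 8, 10}
Step 12: find(3) -> no change; set of 3 is {1, 3, 6, 8, 10}
Step 13: find(4) -> no change; set of 4 is {4, 7}
Step 14: union(2, 5) -> merged; set of 2 now {2, 5}
Step 15: union(1, 6) -> already same set; set of 1 now {1, 3, 6, 8, 10}
Step 16: union(1, 8) -> already same set; set of 1 now {1, 3, 6, 8, 10}
Step 17: union(7, 8) -> merged; set of 7 now {1, 3, 4, 6, 7, 8, 10}
Set of 2: {2, 5}; 7 is not a member.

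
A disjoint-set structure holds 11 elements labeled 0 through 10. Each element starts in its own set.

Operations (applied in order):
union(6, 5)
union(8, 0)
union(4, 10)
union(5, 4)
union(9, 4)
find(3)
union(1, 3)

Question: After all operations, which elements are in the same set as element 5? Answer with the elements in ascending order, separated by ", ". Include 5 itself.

Answer: 4, 5, 6, 9, 10

Derivation:
Step 1: union(6, 5) -> merged; set of 6 now {5, 6}
Step 2: union(8, 0) -> merged; set of 8 now {0, 8}
Step 3: union(4, 10) -> merged; set of 4 now {4, 10}
Step 4: union(5, 4) -> merged; set of 5 now {4, 5, 6, 10}
Step 5: union(9, 4) -> merged; set of 9 now {4, 5, 6, 9, 10}
Step 6: find(3) -> no change; set of 3 is {3}
Step 7: union(1, 3) -> merged; set of 1 now {1, 3}
Component of 5: {4, 5, 6, 9, 10}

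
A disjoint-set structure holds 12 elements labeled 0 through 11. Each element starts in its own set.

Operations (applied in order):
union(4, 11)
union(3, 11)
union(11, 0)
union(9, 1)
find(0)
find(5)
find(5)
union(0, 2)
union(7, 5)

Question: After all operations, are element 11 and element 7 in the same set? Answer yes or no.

Answer: no

Derivation:
Step 1: union(4, 11) -> merged; set of 4 now {4, 11}
Step 2: union(3, 11) -> merged; set of 3 now {3, 4, 11}
Step 3: union(11, 0) -> merged; set of 11 now {0, 3, 4, 11}
Step 4: union(9, 1) -> merged; set of 9 now {1, 9}
Step 5: find(0) -> no change; set of 0 is {0, 3, 4, 11}
Step 6: find(5) -> no change; set of 5 is {5}
Step 7: find(5) -> no change; set of 5 is {5}
Step 8: union(0, 2) -> merged; set of 0 now {0, 2, 3, 4, 11}
Step 9: union(7, 5) -> merged; set of 7 now {5, 7}
Set of 11: {0, 2, 3, 4, 11}; 7 is not a member.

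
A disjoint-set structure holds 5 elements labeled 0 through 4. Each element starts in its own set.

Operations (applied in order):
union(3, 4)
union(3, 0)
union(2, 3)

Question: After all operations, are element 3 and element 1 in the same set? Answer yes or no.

Answer: no

Derivation:
Step 1: union(3, 4) -> merged; set of 3 now {3, 4}
Step 2: union(3, 0) -> merged; set of 3 now {0, 3, 4}
Step 3: union(2, 3) -> merged; set of 2 now {0, 2, 3, 4}
Set of 3: {0, 2, 3, 4}; 1 is not a member.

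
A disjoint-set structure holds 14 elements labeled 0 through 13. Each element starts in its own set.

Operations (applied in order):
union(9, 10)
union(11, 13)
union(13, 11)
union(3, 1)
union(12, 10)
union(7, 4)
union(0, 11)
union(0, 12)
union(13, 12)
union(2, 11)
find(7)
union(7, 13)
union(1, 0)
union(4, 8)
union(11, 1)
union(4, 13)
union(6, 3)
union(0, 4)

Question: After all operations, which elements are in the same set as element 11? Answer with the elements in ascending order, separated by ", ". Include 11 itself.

Step 1: union(9, 10) -> merged; set of 9 now {9, 10}
Step 2: union(11, 13) -> merged; set of 11 now {11, 13}
Step 3: union(13, 11) -> already same set; set of 13 now {11, 13}
Step 4: union(3, 1) -> merged; set of 3 now {1, 3}
Step 5: union(12, 10) -> merged; set of 12 now {9, 10, 12}
Step 6: union(7, 4) -> merged; set of 7 now {4, 7}
Step 7: union(0, 11) -> merged; set of 0 now {0, 11, 13}
Step 8: union(0, 12) -> merged; set of 0 now {0, 9, 10, 11, 12, 13}
Step 9: union(13, 12) -> already same set; set of 13 now {0, 9, 10, 11, 12, 13}
Step 10: union(2, 11) -> merged; set of 2 now {0, 2, 9, 10, 11, 12, 13}
Step 11: find(7) -> no change; set of 7 is {4, 7}
Step 12: union(7, 13) -> merged; set of 7 now {0, 2, 4, 7, 9, 10, 11, 12, 13}
Step 13: union(1, 0) -> merged; set of 1 now {0, 1, 2, 3, 4, 7, 9, 10, 11, 12, 13}
Step 14: union(4, 8) -> merged; set of 4 now {0, 1, 2, 3, 4, 7, 8, 9, 10, 11, 12, 13}
Step 15: union(11, 1) -> already same set; set of 11 now {0, 1, 2, 3, 4, 7, 8, 9, 10, 11, 12, 13}
Step 16: union(4, 13) -> already same set; set of 4 now {0, 1, 2, 3, 4, 7, 8, 9, 10, 11, 12, 13}
Step 17: union(6, 3) -> merged; set of 6 now {0, 1, 2, 3, 4, 6, 7, 8, 9, 10, 11, 12, 13}
Step 18: union(0, 4) -> already same set; set of 0 now {0, 1, 2, 3, 4, 6, 7, 8, 9, 10, 11, 12, 13}
Component of 11: {0, 1, 2, 3, 4, 6, 7, 8, 9, 10, 11, 12, 13}

Answer: 0, 1, 2, 3, 4, 6, 7, 8, 9, 10, 11, 12, 13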